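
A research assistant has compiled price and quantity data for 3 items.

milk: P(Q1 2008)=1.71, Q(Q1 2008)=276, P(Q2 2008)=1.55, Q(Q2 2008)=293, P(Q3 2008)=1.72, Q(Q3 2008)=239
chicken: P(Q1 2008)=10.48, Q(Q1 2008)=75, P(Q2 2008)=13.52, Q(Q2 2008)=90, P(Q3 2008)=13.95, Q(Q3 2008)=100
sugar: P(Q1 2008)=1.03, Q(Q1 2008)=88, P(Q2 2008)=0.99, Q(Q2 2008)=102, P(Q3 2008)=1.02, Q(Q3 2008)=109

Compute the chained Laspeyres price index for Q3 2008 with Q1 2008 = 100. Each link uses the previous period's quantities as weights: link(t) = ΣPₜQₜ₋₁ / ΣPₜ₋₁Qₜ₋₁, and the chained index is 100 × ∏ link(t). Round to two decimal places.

119.23

Link Q1 2008→Q2 2008:
ΣP(Q2 2008)Q(Q1 2008) = 1.55×276 + 13.52×75 + 0.99×88 = 427.8 + 1014 + 87.12 = 1528.92
ΣP(Q1 2008)Q(Q1 2008) = 1.71×276 + 10.48×75 + 1.03×88 = 471.96 + 786 + 90.64 = 1348.6
link = 1528.92/1348.6 = 1.133709
Link Q2 2008→Q3 2008:
ΣP(Q3 2008)Q(Q2 2008) = 1.72×293 + 13.95×90 + 1.02×102 = 503.96 + 1255.5 + 104.04 = 1863.5
ΣP(Q2 2008)Q(Q2 2008) = 1.55×293 + 13.52×90 + 0.99×102 = 454.15 + 1216.8 + 100.98 = 1771.93
link = 1863.5/1771.93 = 1.051678
Chained index = 100 × 1.133709 × 1.051678 = 119.2297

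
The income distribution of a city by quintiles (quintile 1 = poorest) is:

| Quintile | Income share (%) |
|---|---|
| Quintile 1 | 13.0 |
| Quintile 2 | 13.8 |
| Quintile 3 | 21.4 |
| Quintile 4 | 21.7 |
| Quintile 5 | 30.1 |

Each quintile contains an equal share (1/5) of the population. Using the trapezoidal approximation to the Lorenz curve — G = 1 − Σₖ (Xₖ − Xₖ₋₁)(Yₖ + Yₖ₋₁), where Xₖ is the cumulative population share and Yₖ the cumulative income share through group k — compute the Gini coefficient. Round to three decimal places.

0.168

Cumulative income shares Yₖ: 0.1300, 0.2680, 0.4820, 0.6990, 1.0000
Σ (Xₖ−Xₖ₋₁)(Yₖ+Yₖ₋₁) = (1/5)(0.1300+0.0000) + (1/5)(0.2680+0.1300) + (1/5)(0.4820+0.2680) + (1/5)(0.6990+0.4820) + (1/5)(1.0000+0.6990)
  = 0.0260 + 0.0796 + 0.1500 + 0.2362 + 0.3398 = 0.8316
G = 1 − 0.8316 = 0.1684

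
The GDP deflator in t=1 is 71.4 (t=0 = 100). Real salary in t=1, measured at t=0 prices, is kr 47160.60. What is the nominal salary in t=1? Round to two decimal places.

33672.67

Nominal = Real × (Index/100) = 47160.60 × (71.4/100)
        = 47160.60 × 0.714 = 33672.6684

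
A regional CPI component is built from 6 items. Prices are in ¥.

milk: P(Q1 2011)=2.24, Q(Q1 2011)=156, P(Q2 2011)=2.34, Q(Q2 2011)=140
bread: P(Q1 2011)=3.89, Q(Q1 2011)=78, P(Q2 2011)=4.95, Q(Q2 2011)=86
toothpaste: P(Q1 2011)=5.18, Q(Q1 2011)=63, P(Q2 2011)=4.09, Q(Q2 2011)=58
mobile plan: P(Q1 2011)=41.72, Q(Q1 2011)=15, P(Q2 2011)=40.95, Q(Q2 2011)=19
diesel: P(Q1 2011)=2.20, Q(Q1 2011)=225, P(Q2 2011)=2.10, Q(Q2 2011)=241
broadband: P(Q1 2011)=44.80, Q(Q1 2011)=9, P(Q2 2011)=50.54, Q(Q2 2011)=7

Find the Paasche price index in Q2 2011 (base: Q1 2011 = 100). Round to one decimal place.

101.7

Paasche price index uses current-period quantities as weights.
ΣP(Q2 2011)·Q(Q2 2011) = 2.34×140 + 4.95×86 + 4.09×58 + 40.95×19 + 2.10×241 + 50.54×7 = 327.6 + 425.7 + 237.22 + 778.05 + 506.1 + 353.78 = 2628.45
ΣP(Q1 2011)·Q(Q2 2011) = 2.24×140 + 3.89×86 + 5.18×58 + 41.72×19 + 2.20×241 + 44.80×7 = 313.6 + 334.54 + 300.44 + 792.68 + 530.2 + 313.6 = 2585.06
Index = 2628.45 / 2585.06 × 100 = 101.6785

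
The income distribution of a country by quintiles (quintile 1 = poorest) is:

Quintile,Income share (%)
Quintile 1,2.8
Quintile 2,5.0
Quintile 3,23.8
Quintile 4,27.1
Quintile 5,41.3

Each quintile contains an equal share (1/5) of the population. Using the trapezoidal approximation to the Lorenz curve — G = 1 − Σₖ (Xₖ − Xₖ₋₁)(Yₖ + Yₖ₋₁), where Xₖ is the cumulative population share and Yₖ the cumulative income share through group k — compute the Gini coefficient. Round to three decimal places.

Cumulative income shares Yₖ: 0.0280, 0.0780, 0.3160, 0.5870, 1.0000
Σ (Xₖ−Xₖ₋₁)(Yₖ+Yₖ₋₁) = (1/5)(0.0280+0.0000) + (1/5)(0.0780+0.0280) + (1/5)(0.3160+0.0780) + (1/5)(0.5870+0.3160) + (1/5)(1.0000+0.5870)
  = 0.0056 + 0.0212 + 0.0788 + 0.1806 + 0.3174 = 0.6036
G = 1 − 0.6036 = 0.3964

0.396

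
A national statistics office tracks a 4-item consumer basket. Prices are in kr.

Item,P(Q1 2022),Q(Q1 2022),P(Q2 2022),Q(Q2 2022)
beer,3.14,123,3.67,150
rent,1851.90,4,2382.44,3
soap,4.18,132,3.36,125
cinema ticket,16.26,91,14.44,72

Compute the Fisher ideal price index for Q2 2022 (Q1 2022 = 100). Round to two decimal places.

119.05

Laspeyres component (base-period weights):
ΣP(Q2 2022)Q(Q1 2022) = 3.67×123 + 2382.44×4 + 3.36×132 + 14.44×91 = 451.41 + 9529.76 + 443.52 + 1314.04 = 11738.73
ΣP(Q1 2022)Q(Q1 2022) = 3.14×123 + 1851.90×4 + 4.18×132 + 16.26×91 = 386.22 + 7407.6 + 551.76 + 1479.66 = 9825.24
L = 11738.73 / 9825.24 × 100 = 119.4752
Paasche component (current-period weights):
ΣP(Q2 2022)Q(Q2 2022) = 3.67×150 + 2382.44×3 + 3.36×125 + 14.44×72 = 550.5 + 7147.32 + 420 + 1039.68 = 9157.5
ΣP(Q1 2022)Q(Q2 2022) = 3.14×150 + 1851.90×3 + 4.18×125 + 16.26×72 = 471 + 5555.7 + 522.5 + 1170.72 = 7719.92
P = 9157.5 / 7719.92 × 100 = 118.6217
Fisher = √(L × P) = √(119.4752 × 118.6217) = 119.0477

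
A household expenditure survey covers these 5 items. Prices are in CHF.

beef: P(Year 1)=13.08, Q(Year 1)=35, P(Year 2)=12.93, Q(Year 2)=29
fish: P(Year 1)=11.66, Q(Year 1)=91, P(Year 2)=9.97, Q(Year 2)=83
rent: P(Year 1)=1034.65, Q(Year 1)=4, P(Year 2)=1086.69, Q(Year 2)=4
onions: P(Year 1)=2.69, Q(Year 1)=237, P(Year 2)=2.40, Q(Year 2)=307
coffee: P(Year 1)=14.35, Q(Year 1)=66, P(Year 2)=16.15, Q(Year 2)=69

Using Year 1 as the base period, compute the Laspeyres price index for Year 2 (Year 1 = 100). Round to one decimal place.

Laspeyres price index uses base-period quantities as weights.
ΣP(Year 2)·Q(Year 1) = 12.93×35 + 9.97×91 + 1086.69×4 + 2.40×237 + 16.15×66 = 452.55 + 907.27 + 4346.76 + 568.8 + 1065.9 = 7341.28
ΣP(Year 1)·Q(Year 1) = 13.08×35 + 11.66×91 + 1034.65×4 + 2.69×237 + 14.35×66 = 457.8 + 1061.06 + 4138.6 + 637.53 + 947.1 = 7242.09
Index = 7341.28 / 7242.09 × 100 = 101.3696

101.4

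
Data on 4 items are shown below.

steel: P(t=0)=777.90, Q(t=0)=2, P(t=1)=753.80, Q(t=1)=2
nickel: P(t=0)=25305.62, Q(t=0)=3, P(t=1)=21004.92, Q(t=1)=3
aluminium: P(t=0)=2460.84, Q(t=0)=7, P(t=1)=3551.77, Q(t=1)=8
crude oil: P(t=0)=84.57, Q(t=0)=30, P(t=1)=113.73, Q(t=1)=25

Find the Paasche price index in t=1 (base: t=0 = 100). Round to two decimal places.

96.48

Paasche price index uses current-period quantities as weights.
ΣP(t=1)·Q(t=1) = 753.80×2 + 21004.92×3 + 3551.77×8 + 113.73×25 = 1507.6 + 63014.76 + 28414.16 + 2843.25 = 95779.77
ΣP(t=0)·Q(t=1) = 777.90×2 + 25305.62×3 + 2460.84×8 + 84.57×25 = 1555.8 + 75916.86 + 19686.72 + 2114.25 = 99273.63
Index = 95779.77 / 99273.63 × 100 = 96.4806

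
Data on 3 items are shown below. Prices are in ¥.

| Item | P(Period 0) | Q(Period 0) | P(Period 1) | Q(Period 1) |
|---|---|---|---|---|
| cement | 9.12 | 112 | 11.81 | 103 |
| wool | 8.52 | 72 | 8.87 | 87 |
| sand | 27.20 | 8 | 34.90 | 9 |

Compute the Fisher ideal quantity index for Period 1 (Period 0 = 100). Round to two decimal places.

Laspeyres component (base-period weights):
ΣP(Period 0)Q(Period 1) = 9.12×103 + 8.52×87 + 27.20×9 = 939.36 + 741.24 + 244.8 = 1925.4
ΣP(Period 0)Q(Period 0) = 9.12×112 + 8.52×72 + 27.20×8 = 1021.44 + 613.44 + 217.6 = 1852.48
L = 1925.4 / 1852.48 × 100 = 103.9363
Paasche component (current-period weights):
ΣP(Period 1)Q(Period 1) = 11.81×103 + 8.87×87 + 34.90×9 = 1216.43 + 771.69 + 314.1 = 2302.22
ΣP(Period 1)Q(Period 0) = 11.81×112 + 8.87×72 + 34.90×8 = 1322.72 + 638.64 + 279.2 = 2240.56
P = 2302.22 / 2240.56 × 100 = 102.7520
Fisher = √(L × P) = √(103.9363 × 102.7520) = 103.3425

103.34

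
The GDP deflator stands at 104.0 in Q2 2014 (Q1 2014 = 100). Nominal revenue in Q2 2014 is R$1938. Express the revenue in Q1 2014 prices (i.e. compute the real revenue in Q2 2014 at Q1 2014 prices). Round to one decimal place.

Real = Nominal ÷ (Index/100) = 1938 ÷ (104.0/100)
     = 1938 ÷ 1.040 = 1863.4615

1863.5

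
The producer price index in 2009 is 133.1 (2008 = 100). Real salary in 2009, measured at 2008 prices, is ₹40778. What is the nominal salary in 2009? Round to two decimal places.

Nominal = Real × (Index/100) = 40778 × (133.1/100)
        = 40778 × 1.331 = 54275.5180

54275.52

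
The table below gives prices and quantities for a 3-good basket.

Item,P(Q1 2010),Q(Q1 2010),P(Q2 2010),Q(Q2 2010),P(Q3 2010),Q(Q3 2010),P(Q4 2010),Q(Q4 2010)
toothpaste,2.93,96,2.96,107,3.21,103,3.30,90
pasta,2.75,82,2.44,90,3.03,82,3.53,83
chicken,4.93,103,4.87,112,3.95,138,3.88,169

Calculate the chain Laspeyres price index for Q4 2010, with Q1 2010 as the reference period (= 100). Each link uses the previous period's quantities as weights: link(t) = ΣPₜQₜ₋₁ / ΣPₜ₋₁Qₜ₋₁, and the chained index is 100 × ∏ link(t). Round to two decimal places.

Link Q1 2010→Q2 2010:
ΣP(Q2 2010)Q(Q1 2010) = 2.96×96 + 2.44×82 + 4.87×103 = 284.16 + 200.08 + 501.61 = 985.85
ΣP(Q1 2010)Q(Q1 2010) = 2.93×96 + 2.75×82 + 4.93×103 = 281.28 + 225.5 + 507.79 = 1014.57
link = 985.85/1014.57 = 0.971692
Link Q2 2010→Q3 2010:
ΣP(Q3 2010)Q(Q2 2010) = 3.21×107 + 3.03×90 + 3.95×112 = 343.47 + 272.7 + 442.4 = 1058.57
ΣP(Q2 2010)Q(Q2 2010) = 2.96×107 + 2.44×90 + 4.87×112 = 316.72 + 219.6 + 545.44 = 1081.76
link = 1058.57/1081.76 = 0.978563
Link Q3 2010→Q4 2010:
ΣP(Q4 2010)Q(Q3 2010) = 3.30×103 + 3.53×82 + 3.88×138 = 339.9 + 289.46 + 535.44 = 1164.8
ΣP(Q3 2010)Q(Q3 2010) = 3.21×103 + 3.03×82 + 3.95×138 = 330.63 + 248.46 + 545.1 = 1124.19
link = 1164.8/1124.19 = 1.036124
Chained index = 100 × 0.971692 × 0.978563 × 1.036124 = 98.5211

98.52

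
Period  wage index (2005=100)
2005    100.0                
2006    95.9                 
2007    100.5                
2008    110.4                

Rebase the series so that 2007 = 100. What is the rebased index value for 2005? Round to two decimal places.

99.50

Rebased(2005) = 100.0 / 100.5 × 100 = 99.5025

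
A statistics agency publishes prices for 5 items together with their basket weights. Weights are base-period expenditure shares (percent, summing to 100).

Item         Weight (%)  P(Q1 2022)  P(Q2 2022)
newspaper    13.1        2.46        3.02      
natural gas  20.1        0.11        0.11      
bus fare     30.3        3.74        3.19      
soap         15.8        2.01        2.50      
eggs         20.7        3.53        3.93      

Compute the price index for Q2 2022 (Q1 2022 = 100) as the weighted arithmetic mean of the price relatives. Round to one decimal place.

newspaper: 13.1 × (3.02/2.46) = 13.1 × 1.227642 = 16.0821
natural gas: 20.1 × (0.11/0.11) = 20.1 × 1.000000 = 20.1000
bus fare: 30.3 × (3.19/3.74) = 30.3 × 0.852941 = 25.8441
soap: 15.8 × (2.50/2.01) = 15.8 × 1.243781 = 19.6517
eggs: 20.7 × (3.93/3.53) = 20.7 × 1.113314 = 23.0456
Index = Σ wᵢ·(p₁ᵢ/p₀ᵢ) = 16.0821 + 20.1000 + 25.8441 + 19.6517 + 23.0456 = 104.7236

104.7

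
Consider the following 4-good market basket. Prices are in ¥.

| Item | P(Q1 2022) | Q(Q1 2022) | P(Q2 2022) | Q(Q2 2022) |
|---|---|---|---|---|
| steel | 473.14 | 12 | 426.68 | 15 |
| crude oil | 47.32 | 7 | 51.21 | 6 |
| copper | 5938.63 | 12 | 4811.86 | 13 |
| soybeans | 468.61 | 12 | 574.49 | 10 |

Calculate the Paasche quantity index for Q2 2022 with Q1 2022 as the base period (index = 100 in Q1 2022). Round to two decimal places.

Paasche quantity index uses current-period prices as weights.
ΣP(Q2 2022)·Q(Q2 2022) = 426.68×15 + 51.21×6 + 4811.86×13 + 574.49×10 = 6400.2 + 307.26 + 62554.18 + 5744.9 = 75006.54
ΣP(Q2 2022)·Q(Q1 2022) = 426.68×12 + 51.21×7 + 4811.86×12 + 574.49×12 = 5120.16 + 358.47 + 57742.32 + 6893.88 = 70114.83
Index = 75006.54 / 70114.83 × 100 = 106.9767

106.98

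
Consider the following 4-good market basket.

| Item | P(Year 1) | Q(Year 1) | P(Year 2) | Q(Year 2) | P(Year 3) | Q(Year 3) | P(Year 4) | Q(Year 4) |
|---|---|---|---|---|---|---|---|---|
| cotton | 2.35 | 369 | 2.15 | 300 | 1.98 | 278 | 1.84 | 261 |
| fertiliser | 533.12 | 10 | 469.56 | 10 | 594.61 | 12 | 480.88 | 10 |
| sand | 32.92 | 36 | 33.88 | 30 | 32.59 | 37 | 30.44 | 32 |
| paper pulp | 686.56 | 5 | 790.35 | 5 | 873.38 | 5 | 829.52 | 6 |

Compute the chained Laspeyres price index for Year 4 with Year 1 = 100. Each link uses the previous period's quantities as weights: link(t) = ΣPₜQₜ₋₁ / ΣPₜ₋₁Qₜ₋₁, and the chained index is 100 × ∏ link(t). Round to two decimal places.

99.04

Link Year 1→Year 2:
ΣP(Year 2)Q(Year 1) = 2.15×369 + 469.56×10 + 33.88×36 + 790.35×5 = 793.35 + 4695.6 + 1219.68 + 3951.75 = 10660.38
ΣP(Year 1)Q(Year 1) = 2.35×369 + 533.12×10 + 32.92×36 + 686.56×5 = 867.15 + 5331.2 + 1185.12 + 3432.8 = 10816.27
link = 10660.38/10816.27 = 0.985587
Link Year 2→Year 3:
ΣP(Year 3)Q(Year 2) = 1.98×300 + 594.61×10 + 32.59×30 + 873.38×5 = 594 + 5946.1 + 977.7 + 4366.9 = 11884.7
ΣP(Year 2)Q(Year 2) = 2.15×300 + 469.56×10 + 33.88×30 + 790.35×5 = 645 + 4695.6 + 1016.4 + 3951.75 = 10308.75
link = 11884.7/10308.75 = 1.152875
Link Year 3→Year 4:
ΣP(Year 4)Q(Year 3) = 1.84×278 + 480.88×12 + 30.44×37 + 829.52×5 = 511.52 + 5770.56 + 1126.28 + 4147.6 = 11555.96
ΣP(Year 3)Q(Year 3) = 1.98×278 + 594.61×12 + 32.59×37 + 873.38×5 = 550.44 + 7135.32 + 1205.83 + 4366.9 = 13258.49
link = 11555.96/13258.49 = 0.871589
Chained index = 100 × 0.985587 × 1.152875 × 0.871589 = 99.0351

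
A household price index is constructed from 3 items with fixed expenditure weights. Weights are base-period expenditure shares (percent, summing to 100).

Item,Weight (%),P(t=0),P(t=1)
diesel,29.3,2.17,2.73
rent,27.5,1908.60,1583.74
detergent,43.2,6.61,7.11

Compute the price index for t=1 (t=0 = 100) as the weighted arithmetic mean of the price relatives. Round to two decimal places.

diesel: 29.3 × (2.73/2.17) = 29.3 × 1.258065 = 36.8613
rent: 27.5 × (1583.74/1908.60) = 27.5 × 0.829791 = 22.8193
detergent: 43.2 × (7.11/6.61) = 43.2 × 1.075643 = 46.4678
Index = Σ wᵢ·(p₁ᵢ/p₀ᵢ) = 36.8613 + 22.8193 + 46.4678 = 106.1483

106.15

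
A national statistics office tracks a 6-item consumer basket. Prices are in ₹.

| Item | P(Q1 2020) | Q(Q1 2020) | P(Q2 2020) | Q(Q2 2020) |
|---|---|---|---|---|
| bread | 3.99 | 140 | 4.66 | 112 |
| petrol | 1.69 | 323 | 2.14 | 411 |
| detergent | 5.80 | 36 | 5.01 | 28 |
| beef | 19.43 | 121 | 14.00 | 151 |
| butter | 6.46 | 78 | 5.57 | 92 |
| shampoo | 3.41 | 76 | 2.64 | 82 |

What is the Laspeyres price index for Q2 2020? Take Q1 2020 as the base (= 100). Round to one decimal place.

87.0

Laspeyres price index uses base-period quantities as weights.
ΣP(Q2 2020)·Q(Q1 2020) = 4.66×140 + 2.14×323 + 5.01×36 + 14.00×121 + 5.57×78 + 2.64×76 = 652.4 + 691.22 + 180.36 + 1694 + 434.46 + 200.64 = 3853.08
ΣP(Q1 2020)·Q(Q1 2020) = 3.99×140 + 1.69×323 + 5.80×36 + 19.43×121 + 6.46×78 + 3.41×76 = 558.6 + 545.87 + 208.8 + 2351.03 + 503.88 + 259.16 = 4427.34
Index = 3853.08 / 4427.34 × 100 = 87.0292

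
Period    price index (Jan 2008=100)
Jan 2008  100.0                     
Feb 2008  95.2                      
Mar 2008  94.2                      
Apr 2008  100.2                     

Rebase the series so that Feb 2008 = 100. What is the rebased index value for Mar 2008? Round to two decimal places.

Rebased(Mar 2008) = 94.2 / 95.2 × 100 = 98.9496

98.95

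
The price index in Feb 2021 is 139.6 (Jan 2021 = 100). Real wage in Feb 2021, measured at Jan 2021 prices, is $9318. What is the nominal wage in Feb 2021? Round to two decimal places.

13007.93

Nominal = Real × (Index/100) = 9318 × (139.6/100)
        = 9318 × 1.396 = 13007.9280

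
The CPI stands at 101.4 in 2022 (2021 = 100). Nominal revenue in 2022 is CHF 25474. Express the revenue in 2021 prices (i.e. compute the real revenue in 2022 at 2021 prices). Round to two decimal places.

25122.29

Real = Nominal ÷ (Index/100) = 25474 ÷ (101.4/100)
     = 25474 ÷ 1.014 = 25122.2880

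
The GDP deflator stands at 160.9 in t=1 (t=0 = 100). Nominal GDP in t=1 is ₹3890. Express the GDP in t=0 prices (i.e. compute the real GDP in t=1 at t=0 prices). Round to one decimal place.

Real = Nominal ÷ (Index/100) = 3890 ÷ (160.9/100)
     = 3890 ÷ 1.609 = 2417.6507

2417.7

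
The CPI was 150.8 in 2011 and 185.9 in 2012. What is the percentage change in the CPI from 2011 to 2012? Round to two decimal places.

23.28%

Change = (185.9 − 150.8) / 150.8 × 100
       = 35.1 / 150.8 × 100 = 23.2759%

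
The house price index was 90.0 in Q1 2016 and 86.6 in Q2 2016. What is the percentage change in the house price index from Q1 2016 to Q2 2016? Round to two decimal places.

Change = (86.6 − 90.0) / 90.0 × 100
       = -3.4 / 90.0 × 100 = -3.7778%

-3.78%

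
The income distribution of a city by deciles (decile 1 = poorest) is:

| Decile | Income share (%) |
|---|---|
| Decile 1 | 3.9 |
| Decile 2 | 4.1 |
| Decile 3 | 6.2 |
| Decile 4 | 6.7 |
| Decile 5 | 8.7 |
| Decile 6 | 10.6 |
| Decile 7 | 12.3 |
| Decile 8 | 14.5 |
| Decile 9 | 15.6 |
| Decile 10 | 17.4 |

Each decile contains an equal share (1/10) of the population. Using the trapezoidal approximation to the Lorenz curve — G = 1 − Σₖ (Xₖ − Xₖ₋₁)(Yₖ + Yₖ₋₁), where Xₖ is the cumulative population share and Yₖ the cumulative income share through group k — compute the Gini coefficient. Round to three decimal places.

Cumulative income shares Yₖ: 0.0390, 0.0800, 0.1420, 0.2090, 0.2960, 0.4020, 0.5250, 0.6700, 0.8260, 1.0000
Σ (Xₖ−Xₖ₋₁)(Yₖ+Yₖ₋₁) = (1/10)(0.0390+0.0000) + (1/10)(0.0800+0.0390) + (1/10)(0.1420+0.0800) + (1/10)(0.2090+0.1420) + (1/10)(0.2960+0.2090) + (1/10)(0.4020+0.2960) + (1/10)(0.5250+0.4020) + (1/10)(0.6700+0.5250) + (1/10)(0.8260+0.6700) + (1/10)(1.0000+0.8260)
  = 0.0039 + 0.0119 + 0.0222 + 0.0351 + 0.0505 + 0.0698 + 0.0927 + 0.1195 + 0.1496 + 0.1826 = 0.7378
G = 1 − 0.7378 = 0.2622

0.262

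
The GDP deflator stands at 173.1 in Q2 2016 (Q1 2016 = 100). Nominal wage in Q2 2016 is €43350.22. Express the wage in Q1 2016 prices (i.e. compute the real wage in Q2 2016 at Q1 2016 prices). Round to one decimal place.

25043.5

Real = Nominal ÷ (Index/100) = 43350.22 ÷ (173.1/100)
     = 43350.22 ÷ 1.731 = 25043.4547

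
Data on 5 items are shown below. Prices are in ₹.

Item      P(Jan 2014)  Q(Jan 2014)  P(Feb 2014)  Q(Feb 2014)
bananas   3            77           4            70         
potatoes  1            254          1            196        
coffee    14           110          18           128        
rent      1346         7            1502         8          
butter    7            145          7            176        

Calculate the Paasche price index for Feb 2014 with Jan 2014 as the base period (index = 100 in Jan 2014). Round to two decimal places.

112.89

Paasche price index uses current-period quantities as weights.
ΣP(Feb 2014)·Q(Feb 2014) = 4×70 + 1×196 + 18×128 + 1502×8 + 7×176 = 280 + 196 + 2304 + 12016 + 1232 = 16028
ΣP(Jan 2014)·Q(Feb 2014) = 3×70 + 1×196 + 14×128 + 1346×8 + 7×176 = 210 + 196 + 1792 + 10768 + 1232 = 14198
Index = 16028 / 14198 × 100 = 112.8891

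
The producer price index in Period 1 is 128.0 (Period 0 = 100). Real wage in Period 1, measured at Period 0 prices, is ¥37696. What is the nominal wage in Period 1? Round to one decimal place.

Nominal = Real × (Index/100) = 37696 × (128.0/100)
        = 37696 × 1.280 = 48250.8800

48250.9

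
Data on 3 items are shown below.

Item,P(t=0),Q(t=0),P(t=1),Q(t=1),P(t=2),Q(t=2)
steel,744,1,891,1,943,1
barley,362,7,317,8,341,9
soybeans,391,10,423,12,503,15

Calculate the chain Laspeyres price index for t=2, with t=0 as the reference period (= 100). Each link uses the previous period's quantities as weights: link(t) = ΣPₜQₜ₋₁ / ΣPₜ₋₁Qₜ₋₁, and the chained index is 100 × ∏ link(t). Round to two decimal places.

116.57

Link t=0→t=1:
ΣP(t=1)Q(t=0) = 891×1 + 317×7 + 423×10 = 891 + 2219 + 4230 = 7340
ΣP(t=0)Q(t=0) = 744×1 + 362×7 + 391×10 = 744 + 2534 + 3910 = 7188
link = 7340/7188 = 1.021146
Link t=1→t=2:
ΣP(t=2)Q(t=1) = 943×1 + 341×8 + 503×12 = 943 + 2728 + 6036 = 9707
ΣP(t=1)Q(t=1) = 891×1 + 317×8 + 423×12 = 891 + 2536 + 5076 = 8503
link = 9707/8503 = 1.141597
Chained index = 100 × 1.021146 × 1.141597 = 116.5738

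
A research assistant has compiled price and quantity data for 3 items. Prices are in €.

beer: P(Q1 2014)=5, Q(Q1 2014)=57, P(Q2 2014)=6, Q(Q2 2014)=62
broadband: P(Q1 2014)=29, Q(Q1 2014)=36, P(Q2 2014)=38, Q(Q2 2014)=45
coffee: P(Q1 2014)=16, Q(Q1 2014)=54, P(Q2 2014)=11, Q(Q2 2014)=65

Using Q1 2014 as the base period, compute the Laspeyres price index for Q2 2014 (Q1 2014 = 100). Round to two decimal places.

105.06

Laspeyres price index uses base-period quantities as weights.
ΣP(Q2 2014)·Q(Q1 2014) = 6×57 + 38×36 + 11×54 = 342 + 1368 + 594 = 2304
ΣP(Q1 2014)·Q(Q1 2014) = 5×57 + 29×36 + 16×54 = 285 + 1044 + 864 = 2193
Index = 2304 / 2193 × 100 = 105.0616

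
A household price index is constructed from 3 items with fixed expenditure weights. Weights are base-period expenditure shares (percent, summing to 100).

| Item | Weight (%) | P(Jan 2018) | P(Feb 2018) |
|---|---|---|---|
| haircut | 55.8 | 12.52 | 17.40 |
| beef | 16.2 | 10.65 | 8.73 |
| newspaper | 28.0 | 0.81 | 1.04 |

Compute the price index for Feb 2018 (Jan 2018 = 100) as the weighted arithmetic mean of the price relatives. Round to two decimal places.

haircut: 55.8 × (17.40/12.52) = 55.8 × 1.389776 = 77.5495
beef: 16.2 × (8.73/10.65) = 16.2 × 0.819718 = 13.2794
newspaper: 28.0 × (1.04/0.81) = 28.0 × 1.283951 = 35.9506
Index = Σ wᵢ·(p₁ᵢ/p₀ᵢ) = 77.5495 + 13.2794 + 35.9506 = 126.7796

126.78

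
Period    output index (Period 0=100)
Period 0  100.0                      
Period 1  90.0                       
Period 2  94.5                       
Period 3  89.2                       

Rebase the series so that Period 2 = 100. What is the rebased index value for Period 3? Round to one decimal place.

Rebased(Period 3) = 89.2 / 94.5 × 100 = 94.3915

94.4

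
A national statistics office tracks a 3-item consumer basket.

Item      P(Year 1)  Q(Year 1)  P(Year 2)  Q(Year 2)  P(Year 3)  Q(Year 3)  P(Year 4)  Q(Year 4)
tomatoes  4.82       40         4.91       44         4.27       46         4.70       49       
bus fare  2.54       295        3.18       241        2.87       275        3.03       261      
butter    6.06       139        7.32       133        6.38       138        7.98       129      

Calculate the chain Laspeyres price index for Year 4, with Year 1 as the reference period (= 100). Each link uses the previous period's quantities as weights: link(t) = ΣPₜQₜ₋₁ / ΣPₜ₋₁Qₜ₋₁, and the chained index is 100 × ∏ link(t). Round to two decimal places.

Link Year 1→Year 2:
ΣP(Year 2)Q(Year 1) = 4.91×40 + 3.18×295 + 7.32×139 = 196.4 + 938.1 + 1017.48 = 2151.98
ΣP(Year 1)Q(Year 1) = 4.82×40 + 2.54×295 + 6.06×139 = 192.8 + 749.3 + 842.34 = 1784.44
link = 2151.98/1784.44 = 1.205969
Link Year 2→Year 3:
ΣP(Year 3)Q(Year 2) = 4.27×44 + 2.87×241 + 6.38×133 = 187.88 + 691.67 + 848.54 = 1728.09
ΣP(Year 2)Q(Year 2) = 4.91×44 + 3.18×241 + 7.32×133 = 216.04 + 766.38 + 973.56 = 1955.98
link = 1728.09/1955.98 = 0.883491
Link Year 3→Year 4:
ΣP(Year 4)Q(Year 3) = 4.70×46 + 3.03×275 + 7.98×138 = 216.2 + 833.25 + 1101.24 = 2150.69
ΣP(Year 3)Q(Year 3) = 4.27×46 + 2.87×275 + 6.38×138 = 196.42 + 789.25 + 880.44 = 1866.11
link = 2150.69/1866.11 = 1.152499
Chained index = 100 × 1.205969 × 0.883491 × 1.152499 = 122.7945

122.79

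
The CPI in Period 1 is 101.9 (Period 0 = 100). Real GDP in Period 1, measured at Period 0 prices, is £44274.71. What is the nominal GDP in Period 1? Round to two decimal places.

45115.93

Nominal = Real × (Index/100) = 44274.71 × (101.9/100)
        = 44274.71 × 1.019 = 45115.9295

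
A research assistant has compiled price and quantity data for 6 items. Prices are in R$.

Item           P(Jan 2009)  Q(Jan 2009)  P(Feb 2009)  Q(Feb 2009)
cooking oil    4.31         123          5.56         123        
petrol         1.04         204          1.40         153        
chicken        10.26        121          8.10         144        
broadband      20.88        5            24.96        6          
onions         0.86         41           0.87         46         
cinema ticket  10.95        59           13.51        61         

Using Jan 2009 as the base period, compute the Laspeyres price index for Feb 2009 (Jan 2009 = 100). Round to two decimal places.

104.97

Laspeyres price index uses base-period quantities as weights.
ΣP(Feb 2009)·Q(Jan 2009) = 5.56×123 + 1.40×204 + 8.10×121 + 24.96×5 + 0.87×41 + 13.51×59 = 683.88 + 285.6 + 980.1 + 124.8 + 35.67 + 797.09 = 2907.14
ΣP(Jan 2009)·Q(Jan 2009) = 4.31×123 + 1.04×204 + 10.26×121 + 20.88×5 + 0.86×41 + 10.95×59 = 530.13 + 212.16 + 1241.46 + 104.4 + 35.26 + 646.05 = 2769.46
Index = 2907.14 / 2769.46 × 100 = 104.9714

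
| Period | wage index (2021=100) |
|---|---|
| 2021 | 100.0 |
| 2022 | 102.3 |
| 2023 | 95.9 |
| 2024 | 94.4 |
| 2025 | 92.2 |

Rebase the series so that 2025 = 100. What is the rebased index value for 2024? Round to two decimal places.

102.39

Rebased(2024) = 94.4 / 92.2 × 100 = 102.3861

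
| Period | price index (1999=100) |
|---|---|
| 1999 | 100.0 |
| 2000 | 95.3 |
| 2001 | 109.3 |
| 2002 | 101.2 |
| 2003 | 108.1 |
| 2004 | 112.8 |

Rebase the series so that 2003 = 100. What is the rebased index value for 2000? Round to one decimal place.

88.2

Rebased(2000) = 95.3 / 108.1 × 100 = 88.1591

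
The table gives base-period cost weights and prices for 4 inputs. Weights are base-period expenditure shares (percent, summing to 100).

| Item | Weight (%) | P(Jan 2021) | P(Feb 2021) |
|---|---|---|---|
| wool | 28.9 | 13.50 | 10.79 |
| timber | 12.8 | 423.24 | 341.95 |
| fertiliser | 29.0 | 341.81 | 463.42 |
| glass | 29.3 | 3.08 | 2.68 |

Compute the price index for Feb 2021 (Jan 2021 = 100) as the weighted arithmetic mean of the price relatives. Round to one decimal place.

wool: 28.9 × (10.79/13.50) = 28.9 × 0.799259 = 23.0986
timber: 12.8 × (341.95/423.24) = 12.8 × 0.807934 = 10.3416
fertiliser: 29.0 × (463.42/341.81) = 29.0 × 1.355782 = 39.3177
glass: 29.3 × (2.68/3.08) = 29.3 × 0.870130 = 25.4948
Index = Σ wᵢ·(p₁ᵢ/p₀ᵢ) = 23.0986 + 10.3416 + 39.3177 + 25.4948 = 98.2526

98.3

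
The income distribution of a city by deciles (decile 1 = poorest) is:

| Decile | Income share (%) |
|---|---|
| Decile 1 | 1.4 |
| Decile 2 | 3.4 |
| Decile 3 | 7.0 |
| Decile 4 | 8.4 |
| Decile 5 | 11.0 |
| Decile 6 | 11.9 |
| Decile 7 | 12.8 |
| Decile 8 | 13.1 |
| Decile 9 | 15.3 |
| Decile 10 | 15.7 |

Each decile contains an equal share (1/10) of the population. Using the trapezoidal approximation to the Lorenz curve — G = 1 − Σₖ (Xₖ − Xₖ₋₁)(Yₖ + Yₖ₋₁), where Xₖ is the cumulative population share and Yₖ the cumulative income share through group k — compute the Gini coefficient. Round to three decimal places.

0.257

Cumulative income shares Yₖ: 0.0140, 0.0480, 0.1180, 0.2020, 0.3120, 0.4310, 0.5590, 0.6900, 0.8430, 1.0000
Σ (Xₖ−Xₖ₋₁)(Yₖ+Yₖ₋₁) = (1/10)(0.0140+0.0000) + (1/10)(0.0480+0.0140) + (1/10)(0.1180+0.0480) + (1/10)(0.2020+0.1180) + (1/10)(0.3120+0.2020) + (1/10)(0.4310+0.3120) + (1/10)(0.5590+0.4310) + (1/10)(0.6900+0.5590) + (1/10)(0.8430+0.6900) + (1/10)(1.0000+0.8430)
  = 0.0014 + 0.0062 + 0.0166 + 0.0320 + 0.0514 + 0.0743 + 0.0990 + 0.1249 + 0.1533 + 0.1843 = 0.7434
G = 1 − 0.7434 = 0.2566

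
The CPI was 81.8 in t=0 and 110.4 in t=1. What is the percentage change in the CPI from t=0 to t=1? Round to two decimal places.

Change = (110.4 − 81.8) / 81.8 × 100
       = 28.6 / 81.8 × 100 = 34.9633%

34.96%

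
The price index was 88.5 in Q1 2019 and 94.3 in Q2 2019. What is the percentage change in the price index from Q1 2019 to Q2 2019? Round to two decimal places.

6.55%

Change = (94.3 − 88.5) / 88.5 × 100
       = 5.8 / 88.5 × 100 = 6.5537%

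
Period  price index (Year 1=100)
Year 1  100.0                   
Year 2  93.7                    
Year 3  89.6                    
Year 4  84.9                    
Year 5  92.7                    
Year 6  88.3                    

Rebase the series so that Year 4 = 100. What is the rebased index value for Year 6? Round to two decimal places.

104.00

Rebased(Year 6) = 88.3 / 84.9 × 100 = 104.0047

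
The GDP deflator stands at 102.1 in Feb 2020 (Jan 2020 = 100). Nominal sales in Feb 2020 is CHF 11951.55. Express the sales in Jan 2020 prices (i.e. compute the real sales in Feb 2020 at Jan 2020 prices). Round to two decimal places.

11705.73

Real = Nominal ÷ (Index/100) = 11951.55 ÷ (102.1/100)
     = 11951.55 ÷ 1.021 = 11705.7297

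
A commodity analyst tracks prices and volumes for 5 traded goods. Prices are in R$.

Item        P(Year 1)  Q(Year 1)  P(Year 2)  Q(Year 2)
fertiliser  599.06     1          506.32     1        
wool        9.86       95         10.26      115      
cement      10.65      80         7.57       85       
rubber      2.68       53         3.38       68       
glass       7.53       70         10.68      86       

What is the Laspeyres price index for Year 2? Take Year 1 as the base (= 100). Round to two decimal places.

Laspeyres price index uses base-period quantities as weights.
ΣP(Year 2)·Q(Year 1) = 506.32×1 + 10.26×95 + 7.57×80 + 3.38×53 + 10.68×70 = 506.32 + 974.7 + 605.6 + 179.14 + 747.6 = 3013.36
ΣP(Year 1)·Q(Year 1) = 599.06×1 + 9.86×95 + 10.65×80 + 2.68×53 + 7.53×70 = 599.06 + 936.7 + 852 + 142.04 + 527.1 = 3056.9
Index = 3013.36 / 3056.9 × 100 = 98.5757

98.58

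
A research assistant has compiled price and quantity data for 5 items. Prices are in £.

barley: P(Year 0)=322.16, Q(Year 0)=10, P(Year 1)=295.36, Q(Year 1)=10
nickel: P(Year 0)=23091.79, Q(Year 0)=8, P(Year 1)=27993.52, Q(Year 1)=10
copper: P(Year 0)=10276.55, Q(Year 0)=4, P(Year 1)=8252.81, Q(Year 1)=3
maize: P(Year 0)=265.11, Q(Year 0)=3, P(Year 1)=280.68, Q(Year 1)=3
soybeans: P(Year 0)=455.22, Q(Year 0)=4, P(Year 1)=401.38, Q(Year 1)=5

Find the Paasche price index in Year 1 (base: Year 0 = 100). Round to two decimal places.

115.84

Paasche price index uses current-period quantities as weights.
ΣP(Year 1)·Q(Year 1) = 295.36×10 + 27993.52×10 + 8252.81×3 + 280.68×3 + 401.38×5 = 2953.6 + 279935.2 + 24758.43 + 842.04 + 2006.9 = 310496.17
ΣP(Year 0)·Q(Year 1) = 322.16×10 + 23091.79×10 + 10276.55×3 + 265.11×3 + 455.22×5 = 3221.6 + 230917.9 + 30829.65 + 795.33 + 2276.1 = 268040.58
Index = 310496.17 / 268040.58 × 100 = 115.8392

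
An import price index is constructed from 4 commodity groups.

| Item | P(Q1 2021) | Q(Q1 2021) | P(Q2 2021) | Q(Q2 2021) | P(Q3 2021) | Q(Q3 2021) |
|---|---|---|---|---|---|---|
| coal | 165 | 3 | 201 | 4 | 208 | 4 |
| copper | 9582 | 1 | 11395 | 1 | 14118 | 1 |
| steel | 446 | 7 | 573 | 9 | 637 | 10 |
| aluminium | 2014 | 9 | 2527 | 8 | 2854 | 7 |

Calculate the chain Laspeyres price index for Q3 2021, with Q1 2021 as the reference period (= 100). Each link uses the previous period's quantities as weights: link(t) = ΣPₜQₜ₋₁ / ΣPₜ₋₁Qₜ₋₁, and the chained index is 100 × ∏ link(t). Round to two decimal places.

Link Q1 2021→Q2 2021:
ΣP(Q2 2021)Q(Q1 2021) = 201×3 + 11395×1 + 573×7 + 2527×9 = 603 + 11395 + 4011 + 22743 = 38752
ΣP(Q1 2021)Q(Q1 2021) = 165×3 + 9582×1 + 446×7 + 2014×9 = 495 + 9582 + 3122 + 18126 = 31325
link = 38752/31325 = 1.237095
Link Q2 2021→Q3 2021:
ΣP(Q3 2021)Q(Q2 2021) = 208×4 + 14118×1 + 637×9 + 2854×8 = 832 + 14118 + 5733 + 22832 = 43515
ΣP(Q2 2021)Q(Q2 2021) = 201×4 + 11395×1 + 573×9 + 2527×8 = 804 + 11395 + 5157 + 20216 = 37572
link = 43515/37572 = 1.158176
Chained index = 100 × 1.237095 × 1.158176 = 143.2774

143.28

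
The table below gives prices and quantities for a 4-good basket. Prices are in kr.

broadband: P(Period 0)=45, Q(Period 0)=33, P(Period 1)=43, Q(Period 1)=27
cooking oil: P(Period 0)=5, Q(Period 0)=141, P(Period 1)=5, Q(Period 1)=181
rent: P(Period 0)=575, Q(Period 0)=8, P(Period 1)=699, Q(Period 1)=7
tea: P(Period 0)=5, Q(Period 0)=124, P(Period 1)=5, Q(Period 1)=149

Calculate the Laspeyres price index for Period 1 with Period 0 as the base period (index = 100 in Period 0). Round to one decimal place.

Laspeyres price index uses base-period quantities as weights.
ΣP(Period 1)·Q(Period 0) = 43×33 + 5×141 + 699×8 + 5×124 = 1419 + 705 + 5592 + 620 = 8336
ΣP(Period 0)·Q(Period 0) = 45×33 + 5×141 + 575×8 + 5×124 = 1485 + 705 + 4600 + 620 = 7410
Index = 8336 / 7410 × 100 = 112.4966

112.5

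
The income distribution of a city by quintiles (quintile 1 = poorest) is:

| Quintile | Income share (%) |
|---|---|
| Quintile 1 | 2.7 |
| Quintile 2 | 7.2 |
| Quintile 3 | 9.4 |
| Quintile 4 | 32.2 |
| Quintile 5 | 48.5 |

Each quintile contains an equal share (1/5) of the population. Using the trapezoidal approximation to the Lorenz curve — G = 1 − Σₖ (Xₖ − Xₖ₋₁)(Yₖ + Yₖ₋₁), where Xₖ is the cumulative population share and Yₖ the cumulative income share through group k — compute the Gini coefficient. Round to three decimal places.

0.466

Cumulative income shares Yₖ: 0.0270, 0.0990, 0.1930, 0.5150, 1.0000
Σ (Xₖ−Xₖ₋₁)(Yₖ+Yₖ₋₁) = (1/5)(0.0270+0.0000) + (1/5)(0.0990+0.0270) + (1/5)(0.1930+0.0990) + (1/5)(0.5150+0.1930) + (1/5)(1.0000+0.5150)
  = 0.0054 + 0.0252 + 0.0584 + 0.1416 + 0.3030 = 0.5336
G = 1 − 0.5336 = 0.4664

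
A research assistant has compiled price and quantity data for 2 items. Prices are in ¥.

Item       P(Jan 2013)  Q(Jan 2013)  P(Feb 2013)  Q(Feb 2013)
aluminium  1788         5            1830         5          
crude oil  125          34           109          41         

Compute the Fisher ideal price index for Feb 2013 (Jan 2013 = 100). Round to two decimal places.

97.15

Laspeyres component (base-period weights):
ΣP(Feb 2013)Q(Jan 2013) = 1830×5 + 109×34 = 9150 + 3706 = 12856
ΣP(Jan 2013)Q(Jan 2013) = 1788×5 + 125×34 = 8940 + 4250 = 13190
L = 12856 / 13190 × 100 = 97.4678
Paasche component (current-period weights):
ΣP(Feb 2013)Q(Feb 2013) = 1830×5 + 109×41 = 9150 + 4469 = 13619
ΣP(Jan 2013)Q(Feb 2013) = 1788×5 + 125×41 = 8940 + 5125 = 14065
P = 13619 / 14065 × 100 = 96.8290
Fisher = √(L × P) = √(97.4678 × 96.8290) = 97.1479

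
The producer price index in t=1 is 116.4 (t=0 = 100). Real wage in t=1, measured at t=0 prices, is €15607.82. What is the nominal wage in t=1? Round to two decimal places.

18167.50

Nominal = Real × (Index/100) = 15607.82 × (116.4/100)
        = 15607.82 × 1.164 = 18167.5025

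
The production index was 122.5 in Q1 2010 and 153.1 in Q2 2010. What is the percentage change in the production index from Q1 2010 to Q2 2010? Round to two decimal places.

Change = (153.1 − 122.5) / 122.5 × 100
       = 30.6 / 122.5 × 100 = 24.9796%

24.98%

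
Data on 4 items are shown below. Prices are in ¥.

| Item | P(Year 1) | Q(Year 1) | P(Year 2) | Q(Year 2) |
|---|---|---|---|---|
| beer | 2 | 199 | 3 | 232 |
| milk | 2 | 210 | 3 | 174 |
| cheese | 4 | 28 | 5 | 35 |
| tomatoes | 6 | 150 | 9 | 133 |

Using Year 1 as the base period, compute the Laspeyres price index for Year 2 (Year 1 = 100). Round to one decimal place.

148.5

Laspeyres price index uses base-period quantities as weights.
ΣP(Year 2)·Q(Year 1) = 3×199 + 3×210 + 5×28 + 9×150 = 597 + 630 + 140 + 1350 = 2717
ΣP(Year 1)·Q(Year 1) = 2×199 + 2×210 + 4×28 + 6×150 = 398 + 420 + 112 + 900 = 1830
Index = 2717 / 1830 × 100 = 148.4699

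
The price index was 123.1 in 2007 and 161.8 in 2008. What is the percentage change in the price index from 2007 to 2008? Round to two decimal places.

31.44%

Change = (161.8 − 123.1) / 123.1 × 100
       = 38.7 / 123.1 × 100 = 31.4379%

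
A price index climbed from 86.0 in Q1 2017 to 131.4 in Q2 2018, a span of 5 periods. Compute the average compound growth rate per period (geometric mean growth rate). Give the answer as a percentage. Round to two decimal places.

8.85%

Growth factor = (131.4/86.0)^(1/5) = (1.527907)^(1/5) = 1.088477
Growth rate = 1.088477 − 1 = 0.088477 = 8.8477%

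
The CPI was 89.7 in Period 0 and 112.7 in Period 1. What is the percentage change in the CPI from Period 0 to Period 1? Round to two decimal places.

25.64%

Change = (112.7 − 89.7) / 89.7 × 100
       = 23.0 / 89.7 × 100 = 25.6410%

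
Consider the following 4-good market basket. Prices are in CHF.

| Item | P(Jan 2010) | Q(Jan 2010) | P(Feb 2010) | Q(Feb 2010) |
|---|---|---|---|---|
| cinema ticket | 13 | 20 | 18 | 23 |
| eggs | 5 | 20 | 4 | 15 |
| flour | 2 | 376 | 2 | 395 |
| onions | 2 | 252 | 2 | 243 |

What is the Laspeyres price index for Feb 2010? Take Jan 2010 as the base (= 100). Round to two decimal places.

104.95

Laspeyres price index uses base-period quantities as weights.
ΣP(Feb 2010)·Q(Jan 2010) = 18×20 + 4×20 + 2×376 + 2×252 = 360 + 80 + 752 + 504 = 1696
ΣP(Jan 2010)·Q(Jan 2010) = 13×20 + 5×20 + 2×376 + 2×252 = 260 + 100 + 752 + 504 = 1616
Index = 1696 / 1616 × 100 = 104.9505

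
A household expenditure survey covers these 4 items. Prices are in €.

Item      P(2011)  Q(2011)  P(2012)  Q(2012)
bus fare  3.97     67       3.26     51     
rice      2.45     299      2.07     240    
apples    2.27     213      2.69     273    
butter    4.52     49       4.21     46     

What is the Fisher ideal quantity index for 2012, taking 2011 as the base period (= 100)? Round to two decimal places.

96.69

Laspeyres component (base-period weights):
ΣP(2011)Q(2012) = 3.97×51 + 2.45×240 + 2.27×273 + 4.52×46 = 202.47 + 588 + 619.71 + 207.92 = 1618.1
ΣP(2011)Q(2011) = 3.97×67 + 2.45×299 + 2.27×213 + 4.52×49 = 265.99 + 732.55 + 483.51 + 221.48 = 1703.53
L = 1618.1 / 1703.53 × 100 = 94.9851
Paasche component (current-period weights):
ΣP(2012)Q(2012) = 3.26×51 + 2.07×240 + 2.69×273 + 4.21×46 = 166.26 + 496.8 + 734.37 + 193.66 = 1591.09
ΣP(2012)Q(2011) = 3.26×67 + 2.07×299 + 2.69×213 + 4.21×49 = 218.42 + 618.93 + 572.97 + 206.29 = 1616.61
P = 1591.09 / 1616.61 × 100 = 98.4214
Fisher = √(L × P) = √(94.9851 × 98.4214) = 96.6880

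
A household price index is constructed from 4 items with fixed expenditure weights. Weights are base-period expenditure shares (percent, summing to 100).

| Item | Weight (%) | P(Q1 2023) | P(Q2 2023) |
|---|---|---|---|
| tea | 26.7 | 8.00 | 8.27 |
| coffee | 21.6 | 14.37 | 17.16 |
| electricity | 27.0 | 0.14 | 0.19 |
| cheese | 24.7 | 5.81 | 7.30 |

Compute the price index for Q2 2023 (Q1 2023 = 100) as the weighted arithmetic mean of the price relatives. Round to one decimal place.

tea: 26.7 × (8.27/8.00) = 26.7 × 1.033750 = 27.6011
coffee: 21.6 × (17.16/14.37) = 21.6 × 1.194154 = 25.7937
electricity: 27.0 × (0.19/0.14) = 27.0 × 1.357143 = 36.6429
cheese: 24.7 × (7.30/5.81) = 24.7 × 1.256454 = 31.0344
Index = Σ wᵢ·(p₁ᵢ/p₀ᵢ) = 27.6011 + 25.7937 + 36.6429 + 31.0344 = 121.0721

121.1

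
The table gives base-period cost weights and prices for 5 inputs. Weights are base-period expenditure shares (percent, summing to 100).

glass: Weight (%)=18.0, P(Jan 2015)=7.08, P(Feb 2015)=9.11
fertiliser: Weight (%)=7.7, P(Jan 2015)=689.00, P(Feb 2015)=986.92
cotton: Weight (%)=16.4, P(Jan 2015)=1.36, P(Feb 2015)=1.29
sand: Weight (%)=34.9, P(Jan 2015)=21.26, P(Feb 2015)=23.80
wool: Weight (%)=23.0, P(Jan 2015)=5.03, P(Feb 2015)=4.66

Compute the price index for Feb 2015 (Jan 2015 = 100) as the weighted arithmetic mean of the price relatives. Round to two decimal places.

glass: 18.0 × (9.11/7.08) = 18.0 × 1.286723 = 23.1610
fertiliser: 7.7 × (986.92/689.00) = 7.7 × 1.432395 = 11.0294
cotton: 16.4 × (1.29/1.36) = 16.4 × 0.948529 = 15.5559
sand: 34.9 × (23.80/21.26) = 34.9 × 1.119473 = 39.0696
wool: 23.0 × (4.66/5.03) = 23.0 × 0.926441 = 21.3082
Index = Σ wᵢ·(p₁ᵢ/p₀ᵢ) = 23.1610 + 11.0294 + 15.5559 + 39.0696 + 21.3082 = 110.1241

110.12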